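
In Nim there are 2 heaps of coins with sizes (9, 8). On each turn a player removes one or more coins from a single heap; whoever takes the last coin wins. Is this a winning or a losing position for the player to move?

Winning position

Compute the nim-sum pairwise:
9 ⊕ 8 = 1
The nim-sum is 1 ≠ 0, so this is an N-position: the player to move can win.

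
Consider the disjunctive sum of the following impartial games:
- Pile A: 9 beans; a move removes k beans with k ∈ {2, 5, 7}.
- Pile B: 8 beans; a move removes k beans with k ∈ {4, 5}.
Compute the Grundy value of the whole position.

0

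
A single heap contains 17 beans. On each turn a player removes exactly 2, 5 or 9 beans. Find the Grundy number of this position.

1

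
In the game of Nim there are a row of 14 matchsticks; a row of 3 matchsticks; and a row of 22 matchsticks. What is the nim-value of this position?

27

Nim-sum: 14 ^ 3 ^ 22 = 27.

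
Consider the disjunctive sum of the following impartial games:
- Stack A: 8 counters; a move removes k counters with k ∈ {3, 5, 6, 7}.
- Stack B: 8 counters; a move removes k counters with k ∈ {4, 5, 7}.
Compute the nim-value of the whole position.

For stack A, compute g(0), g(1), … with moves {3, 5, 6, 7}:
g(0) = mex{} = 0
g(1) = mex{} = 0
g(2) = mex{} = 0
g(3) = mex{0} = 1
g(4) = mex{0} = 1
g(5) = mex{0} = 1
g(6) = mex{0,1} = 2
g(7) = mex{0,1} = 2
g(8) = mex{0,1} = 2
So g(8) = 2.
Build the Grundy sequence for stack B with g(k) = mex{g(k−s) : s ∈ {4, 5, 7}, s ≤ k}:
g(0) = mex{} = 0
g(1) = mex{} = 0
g(2) = mex{} = 0
g(3) = mex{} = 0
g(4) = mex{0} = 1
g(5) = mex{0} = 1
g(6) = mex{0} = 1
g(7) = mex{0} = 1
g(8) = mex{0,1} = 2
So g(8) = 2.
The value of a disjunctive sum is the nim-sum of the parts.
Combined value = 2 ⊕ 2 = 0.

0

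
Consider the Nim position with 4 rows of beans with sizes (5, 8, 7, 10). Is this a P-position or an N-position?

P-position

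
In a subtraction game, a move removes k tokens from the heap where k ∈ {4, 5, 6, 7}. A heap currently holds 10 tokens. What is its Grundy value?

2

Compute g(0), g(1), … for moves {4, 5, 6, 7}:
k:     0  1  2  3  4  5  6  7  8  9 10
g(k):  0  0  0  0  1  1  1  1  2  2  2
So g(10) = 2.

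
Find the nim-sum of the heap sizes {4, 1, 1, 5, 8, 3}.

Nim-sum: 4 ⊕ 1 ⊕ 1 ⊕ 5 ⊕ 8 ⊕ 3 = 10.

10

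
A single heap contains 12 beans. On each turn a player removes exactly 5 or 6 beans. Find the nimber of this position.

Build the Grundy sequence with g(k) = mex{g(k−s) : s ∈ {5, 6}, s ≤ k}:
g(0) = mex{} = 0
g(1) = mex{} = 0
g(2) = mex{} = 0
g(3) = mex{} = 0
g(4) = mex{} = 0
g(5) = mex{0} = 1
g(6) = mex{0} = 1
g(7) = mex{0} = 1
g(8) = mex{0} = 1
g(9) = mex{0} = 1
g(10) = mex{0,1} = 2
g(11) = mex{1} = 0
g(12) = mex{1} = 0
So g(12) = 0.

0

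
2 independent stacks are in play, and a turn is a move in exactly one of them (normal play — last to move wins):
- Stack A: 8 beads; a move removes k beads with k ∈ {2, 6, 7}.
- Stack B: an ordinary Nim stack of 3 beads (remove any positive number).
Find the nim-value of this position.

Grundy values for stack A (subtraction set {2, 6, 7}):
g(0) = mex{} = 0
g(1) = mex{} = 0
g(2) = mex{0} = 1
g(3) = mex{0} = 1
g(4) = mex{1} = 0
g(5) = mex{1} = 0
g(6) = mex{0} = 1
g(7) = mex{0} = 1
g(8) = mex{0,1} = 2
So g(8) = 2.
Stack B is a plain Nim stack of size 3, so its Grundy value is 3.
By the Sprague-Grundy theorem, the Grundy value of a sum of independent games is the XOR of the component values.
Combined value = 2 ⊕ 3 = 1.

1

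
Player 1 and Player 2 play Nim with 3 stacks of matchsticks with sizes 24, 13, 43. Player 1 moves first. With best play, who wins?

Player 1 wins

Nim-sum: 24 ⊕ 13 ⊕ 43 = 62.
The nim-sum is 62 ≠ 0, so this is an N-position: the player to move can win; Player 1 has a winning move.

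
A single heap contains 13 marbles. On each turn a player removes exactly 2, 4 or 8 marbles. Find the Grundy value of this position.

0

Grundy values for subtraction set {2, 4, 8}:
k:     0  1  2  3  4  5  6  7  8  9 10 11 12 13
g(k):  0  0  1  1  2  2  0  0  1  1  2  2  0  0
So g(13) = 0.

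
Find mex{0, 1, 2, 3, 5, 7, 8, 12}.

The values 0, 1, 2, 3 are all present; 4 is the first non-negative integer missing from the set.

4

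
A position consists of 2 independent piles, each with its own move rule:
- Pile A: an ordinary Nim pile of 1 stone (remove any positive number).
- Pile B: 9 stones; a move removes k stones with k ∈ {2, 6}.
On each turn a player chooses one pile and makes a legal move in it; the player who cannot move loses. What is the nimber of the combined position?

Pile A is a plain Nim pile of size 1, so its Grundy value is 1.
Grundy values for pile B (subtraction set {2, 6}):
k:     0  1  2  3  4  5  6  7  8  9
g(k):  0  0  1  1  0  0  1  1  0  0
So g(9) = 0.
By the Sprague-Grundy theorem, the Grundy value of a sum of independent games is the XOR of the component values.
Combined value = 1 XOR 0 = 1.

1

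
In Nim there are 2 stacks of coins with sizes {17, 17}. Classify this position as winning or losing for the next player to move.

Nim-sum: 17 XOR 17 = 0.
The nim-sum is 0, so this is a P-position: the player to move is in a losing position under optimal play.

Losing position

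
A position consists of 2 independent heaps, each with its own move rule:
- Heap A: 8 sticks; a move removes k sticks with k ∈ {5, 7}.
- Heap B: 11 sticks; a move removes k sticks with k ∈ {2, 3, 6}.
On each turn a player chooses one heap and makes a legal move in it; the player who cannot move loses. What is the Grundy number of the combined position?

Build the Grundy sequence for heap A with g(k) = mex{g(k−s) : s ∈ {5, 7}, s ≤ k}:
k:     0  1  2  3  4  5  6  7  8
g(k):  0  0  0  0  0  1  1  1  1
So g(8) = 1.
For heap B, compute g(0), g(1), … with moves {2, 3, 6}:
k:     0  1  2  3  4  5  6  7  8  9 10 11
g(k):  0  0  1  1  2  0  3  1  2  0  0  1
So g(11) = 1.
By the Sprague-Grundy theorem, the Grundy value of a sum of independent games is the XOR of the component values.
Combined value = 1 XOR 1 = 0.

0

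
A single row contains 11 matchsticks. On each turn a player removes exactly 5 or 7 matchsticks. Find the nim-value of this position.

2

Compute g(0), g(1), … for moves {5, 7}:
k:     0  1  2  3  4  5  6  7  8  9 10 11
g(k):  0  0  0  0  0  1  1  1  1  1  2  2
So g(11) = 2.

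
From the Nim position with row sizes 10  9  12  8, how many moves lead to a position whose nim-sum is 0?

1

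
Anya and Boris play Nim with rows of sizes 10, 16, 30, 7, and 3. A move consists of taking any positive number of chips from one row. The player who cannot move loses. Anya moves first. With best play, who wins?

Boris wins

Compute the nim-sum pairwise:
10 ⊕ 16 = 26
26 ⊕ 30 = 4
4 ⊕ 7 = 3
3 ⊕ 3 = 0
The nim-sum is 0, so this is a P-position: the player to move is in a losing position under optimal play; Anya is about to move from it and so loses — Boris wins.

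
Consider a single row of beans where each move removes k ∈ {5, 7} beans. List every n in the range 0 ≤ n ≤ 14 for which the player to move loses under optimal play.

0, 1, 2, 3, 4, 12, 13, 14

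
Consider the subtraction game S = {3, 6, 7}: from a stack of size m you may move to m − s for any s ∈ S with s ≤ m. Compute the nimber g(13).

1

Grundy values for subtraction set {3, 6, 7}:
g(0) = mex{} = 0
g(1) = mex{} = 0
g(2) = mex{} = 0
g(3) = mex{0} = 1
g(4) = mex{0} = 1
g(5) = mex{0} = 1
g(6) = mex{0,1} = 2
g(7) = mex{0,1} = 2
g(8) = mex{0,1} = 2
g(9) = mex{0,1,2} = 3
g(10) = mex{1,2} = 0
g(11) = mex{1,2} = 0
g(12) = mex{1,2,3} = 0
g(13) = mex{0,2} = 1
So g(13) = 1.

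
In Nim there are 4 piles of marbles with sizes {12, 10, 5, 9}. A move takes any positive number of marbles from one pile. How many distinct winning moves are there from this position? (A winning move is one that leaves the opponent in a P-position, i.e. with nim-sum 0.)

Compute the nim-sum pairwise:
12 ⊕ 10 = 6
6 ⊕ 5 = 3
3 ⊕ 9 = 10
The overall nim-sum is X = 10. A pile of size p has a winning move iff p XOR X < p (reduce it to p XOR X).
  12: 12 XOR 10 = 6 < 12 — winning move (to 6).
  10: 10 XOR 10 = 0 < 10 — winning move (to 0).
  5: 5 XOR 10 = 15 ≥ 5 — no move.
  9: 9 XOR 10 = 3 < 9 — winning move (to 3).
That gives 3 winning moves.

3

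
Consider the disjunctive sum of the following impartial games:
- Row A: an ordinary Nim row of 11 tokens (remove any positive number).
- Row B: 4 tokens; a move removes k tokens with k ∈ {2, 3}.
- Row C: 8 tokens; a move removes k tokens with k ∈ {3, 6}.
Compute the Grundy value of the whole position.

11

Row A is a plain Nim row of size 11, so its Grundy value is 11.
For row B, compute g(0), g(1), … with moves {2, 3}:
g(0) = mex{} = 0
g(1) = mex{} = 0
g(2) = mex{0} = 1
g(3) = mex{0} = 1
g(4) = mex{0,1} = 2
So g(4) = 2.
Build the Grundy sequence for row C with g(k) = mex{g(k−s) : s ∈ {3, 6}, s ≤ k}:
k:     0  1  2  3  4  5  6  7  8
g(k):  0  0  0  1  1  1  2  2  2
So g(8) = 2.
The value of a disjunctive sum is the nim-sum of the parts.
Combined value = 11 XOR 2 XOR 2 = 11.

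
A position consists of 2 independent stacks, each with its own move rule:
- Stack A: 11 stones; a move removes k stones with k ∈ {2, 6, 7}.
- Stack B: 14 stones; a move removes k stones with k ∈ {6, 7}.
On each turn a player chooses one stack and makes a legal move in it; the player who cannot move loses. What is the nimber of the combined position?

1

Build the Grundy sequence for stack A with g(k) = mex{g(k−s) : s ∈ {2, 6, 7}, s ≤ k}:
k:     0  1  2  3  4  5  6  7  8  9 10 11
g(k):  0  0  1  1  0  0  1  1  2  0  3  1
So g(11) = 1.
Build the Grundy sequence for stack B with g(k) = mex{g(k−s) : s ∈ {6, 7}, s ≤ k}:
k:     0  1  2  3  4  5  6  7  8  9 10 11 12 13 14
g(k):  0  0  0  0  0  0  1  1  1  1  1  1  2  0  0
So g(14) = 0.
By the Sprague-Grundy theorem, the Grundy value of a sum of independent games is the XOR of the component values.
Combined value = 1 XOR 0 = 1.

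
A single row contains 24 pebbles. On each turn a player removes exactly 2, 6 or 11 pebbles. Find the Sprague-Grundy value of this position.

1

Build the Grundy sequence with g(k) = mex{g(k−s) : s ∈ {2, 6, 11}, s ≤ k}:
k:     0  1  2  3  4  5  6  7  8  9 10 11 12 13 14 15 16 17 18 19 20 21 22 23 24
g(k):  0  0  1  1  0  0  1  1  0  0  1  1  2  0  3  1  2  0  0  1  1  0  0  1  1
So g(24) = 1.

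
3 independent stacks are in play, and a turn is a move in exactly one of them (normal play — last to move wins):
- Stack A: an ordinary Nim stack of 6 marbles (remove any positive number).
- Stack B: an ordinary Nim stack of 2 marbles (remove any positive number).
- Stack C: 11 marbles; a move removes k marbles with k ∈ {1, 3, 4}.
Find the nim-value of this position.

6

Stack A is a plain Nim stack of size 6, so its Grundy value is 6.
Stack B is a plain Nim stack of size 2, so its Grundy value is 2.
Grundy values for stack C (subtraction set {1, 3, 4}):
k:     0  1  2  3  4  5  6  7  8  9 10 11
g(k):  0  1  0  1  2  3  2  0  1  0  1  2
So g(11) = 2.
The value of a disjunctive sum is the nim-sum of the parts.
Combined value = 6 XOR 2 XOR 2 = 6.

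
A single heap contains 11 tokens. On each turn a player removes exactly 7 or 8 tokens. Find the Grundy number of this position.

1

Compute g(0), g(1), … for moves {7, 8}:
k:     0  1  2  3  4  5  6  7  8  9 10 11
g(k):  0  0  0  0  0  0  0  1  1  1  1  1
So g(11) = 1.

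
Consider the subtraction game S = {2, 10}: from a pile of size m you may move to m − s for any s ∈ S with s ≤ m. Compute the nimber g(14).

1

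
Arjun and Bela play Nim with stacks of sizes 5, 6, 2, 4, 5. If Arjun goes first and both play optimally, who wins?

Bela wins

Write each in binary and XOR column by column:
  101  (5)
  110  (6)
  010  (2)
  100  (4)
  101  (5)
  ---
  000  (0)
The nim-sum is 0, so this is a P-position: the player to move is in a losing position under optimal play; Arjun is about to move from it and so loses — Bela wins.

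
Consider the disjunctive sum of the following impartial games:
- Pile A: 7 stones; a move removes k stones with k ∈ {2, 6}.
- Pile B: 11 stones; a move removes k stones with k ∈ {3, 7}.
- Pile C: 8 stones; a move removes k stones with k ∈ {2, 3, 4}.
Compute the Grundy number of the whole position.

Grundy values for pile A (subtraction set {2, 6}):
g(0) = mex{} = 0
g(1) = mex{} = 0
g(2) = mex{0} = 1
g(3) = mex{0} = 1
g(4) = mex{1} = 0
g(5) = mex{1} = 0
g(6) = mex{0} = 1
g(7) = mex{0} = 1
So g(7) = 1.
Build the Grundy sequence for pile B with g(k) = mex{g(k−s) : s ∈ {3, 7}, s ≤ k}:
k:     0  1  2  3  4  5  6  7  8  9 10 11
g(k):  0  0  0  1  1  1  0  2  2  1  0  0
So g(11) = 0.
Build the Grundy sequence for pile C with g(k) = mex{g(k−s) : s ∈ {2, 3, 4}, s ≤ k}:
k:     0  1  2  3  4  5  6  7  8
g(k):  0  0  1  1  2  2  0  0  1
So g(8) = 1.
By the Sprague-Grundy theorem, the Grundy value of a sum of independent games is the XOR of the component values.
Combined value = 1 ⊕ 0 ⊕ 1 = 0.

0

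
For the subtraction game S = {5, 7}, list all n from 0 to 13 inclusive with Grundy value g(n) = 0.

0, 1, 2, 3, 4, 12, 13

Build the Grundy sequence with g(k) = mex{g(k−s) : s ∈ {5, 7}, s ≤ k}:
k:     0  1  2  3  4  5  6  7  8  9 10 11 12 13
g(k):  0  0  0  0  0  1  1  1  1  1  2  2  0  0
The P-positions (g = 0) in 0..13 are 0, 1, 2, 3, 4, 12, 13.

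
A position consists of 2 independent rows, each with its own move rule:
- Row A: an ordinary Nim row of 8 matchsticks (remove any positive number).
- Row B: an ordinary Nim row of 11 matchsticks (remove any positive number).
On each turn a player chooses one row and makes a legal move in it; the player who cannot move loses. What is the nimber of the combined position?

Row A is a plain Nim row of size 8, so its Grundy value is 8.
Row B is a plain Nim row of size 11, so its Grundy value is 11.
By the Sprague-Grundy theorem, the Grundy value of a sum of independent games is the XOR of the component values.
Combined value = 8 ⊕ 11 = 3.

3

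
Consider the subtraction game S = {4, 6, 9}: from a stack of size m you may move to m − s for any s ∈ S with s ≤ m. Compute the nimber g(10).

2

Grundy values for subtraction set {4, 6, 9}:
g(0) = mex{} = 0
g(1) = mex{} = 0
g(2) = mex{} = 0
g(3) = mex{} = 0
g(4) = mex{0} = 1
g(5) = mex{0} = 1
g(6) = mex{0} = 1
g(7) = mex{0} = 1
g(8) = mex{0,1} = 2
g(9) = mex{0,1} = 2
g(10) = mex{0,1} = 2
So g(10) = 2.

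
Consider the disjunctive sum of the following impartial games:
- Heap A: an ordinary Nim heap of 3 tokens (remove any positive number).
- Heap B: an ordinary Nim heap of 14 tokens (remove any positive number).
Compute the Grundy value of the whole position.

13

Heap A is a plain Nim heap of size 3, so its Grundy value is 3.
Heap B is a plain Nim heap of size 14, so its Grundy value is 14.
The value of a disjunctive sum is the nim-sum of the parts.
Combined value = 3 XOR 14 = 13.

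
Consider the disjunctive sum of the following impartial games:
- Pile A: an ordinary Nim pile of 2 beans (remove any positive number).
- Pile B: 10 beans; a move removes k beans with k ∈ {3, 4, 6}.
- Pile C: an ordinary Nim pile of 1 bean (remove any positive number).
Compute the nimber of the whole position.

3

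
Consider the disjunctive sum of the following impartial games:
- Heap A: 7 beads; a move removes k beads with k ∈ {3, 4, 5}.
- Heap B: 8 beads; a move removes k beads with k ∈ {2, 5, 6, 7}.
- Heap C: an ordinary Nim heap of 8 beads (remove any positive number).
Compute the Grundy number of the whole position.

Build the Grundy sequence for heap A with g(k) = mex{g(k−s) : s ∈ {3, 4, 5}, s ≤ k}:
k:     0  1  2  3  4  5  6  7
g(k):  0  0  0  1  1  1  2  2
So g(7) = 2.
Build the Grundy sequence for heap B with g(k) = mex{g(k−s) : s ∈ {2, 5, 6, 7}, s ≤ k}:
g(0) = mex{} = 0
g(1) = mex{} = 0
g(2) = mex{0} = 1
g(3) = mex{0} = 1
g(4) = mex{1} = 0
g(5) = mex{0,1} = 2
g(6) = mex{0} = 1
g(7) = mex{0,1,2} = 3
g(8) = mex{0,1} = 2
So g(8) = 2.
Heap C is a plain Nim heap of size 8, so its Grundy value is 8.
By the Sprague-Grundy theorem, the Grundy value of a sum of independent games is the XOR of the component values.
Combined value = 2 ⊕ 2 ⊕ 8 = 8.

8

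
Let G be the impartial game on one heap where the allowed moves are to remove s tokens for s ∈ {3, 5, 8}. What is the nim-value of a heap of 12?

Compute g(0), g(1), … for moves {3, 5, 8}:
k:     0  1  2  3  4  5  6  7  8  9 10 11 12
g(k):  0  0  0  1  1  1  2  2  2  3  3  0  0
So g(12) = 0.

0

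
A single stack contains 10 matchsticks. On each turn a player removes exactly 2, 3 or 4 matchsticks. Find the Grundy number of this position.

2

Grundy values for subtraction set {2, 3, 4}:
k:     0  1  2  3  4  5  6  7  8  9 10
g(k):  0  0  1  1  2  2  0  0  1  1  2
So g(10) = 2.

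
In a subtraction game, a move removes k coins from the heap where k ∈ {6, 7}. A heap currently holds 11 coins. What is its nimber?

Build the Grundy sequence with g(k) = mex{g(k−s) : s ∈ {6, 7}, s ≤ k}:
k:     0  1  2  3  4  5  6  7  8  9 10 11
g(k):  0  0  0  0  0  0  1  1  1  1  1  1
So g(11) = 1.

1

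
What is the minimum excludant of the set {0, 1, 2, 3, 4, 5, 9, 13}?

6

The values 0, 1, 2, 3, 4, 5 are all present; 6 is the first non-negative integer missing from the set.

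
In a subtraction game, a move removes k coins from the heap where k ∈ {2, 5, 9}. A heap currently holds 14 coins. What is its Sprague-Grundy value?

0

Compute g(0), g(1), … for moves {2, 5, 9}:
g(0) = mex{} = 0
g(1) = mex{} = 0
g(2) = mex{0} = 1
g(3) = mex{0} = 1
g(4) = mex{1} = 0
g(5) = mex{0,1} = 2
g(6) = mex{0} = 1
g(7) = mex{1,2} = 0
g(8) = mex{1} = 0
g(9) = mex{0} = 1
g(10) = mex{0,2} = 1
g(11) = mex{1} = 0
g(12) = mex{0,1} = 2
g(13) = mex{0} = 1
g(14) = mex{1,2} = 0
So g(14) = 0.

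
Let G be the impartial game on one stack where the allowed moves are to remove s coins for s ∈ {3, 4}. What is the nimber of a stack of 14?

Grundy values for subtraction set {3, 4}:
g(0) = mex{} = 0
g(1) = mex{} = 0
g(2) = mex{} = 0
g(3) = mex{0} = 1
g(4) = mex{0} = 1
g(5) = mex{0} = 1
g(6) = mex{0,1} = 2
g(7) = mex{1} = 0
g(8) = mex{1} = 0
g(9) = mex{1,2} = 0
g(10) = mex{0,2} = 1
g(11) = mex{0} = 1
g(12) = mex{0} = 1
g(13) = mex{0,1} = 2
g(14) = mex{1} = 0
So g(14) = 0.

0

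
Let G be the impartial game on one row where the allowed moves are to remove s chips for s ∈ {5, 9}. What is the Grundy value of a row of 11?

2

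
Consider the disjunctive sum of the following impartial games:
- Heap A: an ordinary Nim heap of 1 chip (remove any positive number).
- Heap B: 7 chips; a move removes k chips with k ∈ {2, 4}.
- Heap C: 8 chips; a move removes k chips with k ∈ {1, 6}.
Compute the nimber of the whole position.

0

Heap A is a plain Nim heap of size 1, so its Grundy value is 1.
Build the Grundy sequence for heap B with g(k) = mex{g(k−s) : s ∈ {2, 4}, s ≤ k}:
g(0) = mex{} = 0
g(1) = mex{} = 0
g(2) = mex{0} = 1
g(3) = mex{0} = 1
g(4) = mex{0,1} = 2
g(5) = mex{0,1} = 2
g(6) = mex{1,2} = 0
g(7) = mex{1,2} = 0
So g(7) = 0.
Build the Grundy sequence for heap C with g(k) = mex{g(k−s) : s ∈ {1, 6}, s ≤ k}:
k:     0  1  2  3  4  5  6  7  8
g(k):  0  1  0  1  0  1  2  0  1
So g(8) = 1.
By the Sprague-Grundy theorem, the Grundy value of a sum of independent games is the XOR of the component values.
Combined value = 1 ⊕ 0 ⊕ 1 = 0.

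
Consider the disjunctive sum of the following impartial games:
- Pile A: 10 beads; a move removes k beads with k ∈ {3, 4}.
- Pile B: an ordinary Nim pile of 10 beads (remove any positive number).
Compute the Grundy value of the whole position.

11

Build the Grundy sequence for pile A with g(k) = mex{g(k−s) : s ∈ {3, 4}, s ≤ k}:
k:     0  1  2  3  4  5  6  7  8  9 10
g(k):  0  0  0  1  1  1  2  0  0  0  1
So g(10) = 1.
Pile B is a plain Nim pile of size 10, so its Grundy value is 10.
By the Sprague-Grundy theorem, the Grundy value of a sum of independent games is the XOR of the component values.
Combined value = 1 XOR 10 = 11.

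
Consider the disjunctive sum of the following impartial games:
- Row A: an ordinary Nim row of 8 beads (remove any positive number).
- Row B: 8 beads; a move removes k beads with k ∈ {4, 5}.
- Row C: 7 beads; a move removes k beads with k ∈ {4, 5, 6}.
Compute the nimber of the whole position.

11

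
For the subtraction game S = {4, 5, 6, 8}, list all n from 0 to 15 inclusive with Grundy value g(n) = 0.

0, 1, 2, 3, 12, 13, 14, 15

Build the Grundy sequence with g(k) = mex{g(k−s) : s ∈ {4, 5, 6, 8}, s ≤ k}:
k:     0  1  2  3  4  5  6  7  8  9 10 11 12 13 14 15
g(k):  0  0  0  0  1  1  1  1  2  2  2  2  0  0  0  0
The P-positions (g = 0) in 0..15 are 0, 1, 2, 3, 12, 13, 14, 15.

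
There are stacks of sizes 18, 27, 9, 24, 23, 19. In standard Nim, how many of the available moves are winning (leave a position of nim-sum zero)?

5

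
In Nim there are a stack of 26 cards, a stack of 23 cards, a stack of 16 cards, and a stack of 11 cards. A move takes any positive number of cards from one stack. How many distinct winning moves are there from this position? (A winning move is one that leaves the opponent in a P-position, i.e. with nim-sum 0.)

3

Nim-sum: 26 ^ 23 ^ 16 ^ 11 = 22.
The overall nim-sum is X = 22. A stack of size p has a winning move iff p XOR X < p (reduce it to p XOR X).
  26: 26 XOR 22 = 12 < 26 — winning move (to 12).
  23: 23 XOR 22 = 1 < 23 — winning move (to 1).
  16: 16 XOR 22 = 6 < 16 — winning move (to 6).
  11: 11 XOR 22 = 29 ≥ 11 — no move.
That gives 3 winning moves.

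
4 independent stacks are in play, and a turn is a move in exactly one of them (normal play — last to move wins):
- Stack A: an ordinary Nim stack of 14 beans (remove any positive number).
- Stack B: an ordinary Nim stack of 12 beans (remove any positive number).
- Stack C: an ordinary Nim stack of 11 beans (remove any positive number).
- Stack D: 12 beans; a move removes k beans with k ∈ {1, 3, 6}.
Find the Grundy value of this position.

8

Stack A is a plain Nim stack of size 14, so its Grundy value is 14.
Stack B is a plain Nim stack of size 12, so its Grundy value is 12.
Stack C is a plain Nim stack of size 11, so its Grundy value is 11.
Grundy values for stack D (subtraction set {1, 3, 6}):
g(0) = mex{} = 0
g(1) = mex{0} = 1
g(2) = mex{1} = 0
g(3) = mex{0} = 1
g(4) = mex{1} = 0
g(5) = mex{0} = 1
g(6) = mex{0,1} = 2
g(7) = mex{0,1,2} = 3
g(8) = mex{0,1,3} = 2
g(9) = mex{1,2} = 0
g(10) = mex{0,3} = 1
g(11) = mex{1,2} = 0
g(12) = mex{0,2} = 1
So g(12) = 1.
The value of a disjunctive sum is the nim-sum of the parts.
Combined value = 14 ⊕ 12 ⊕ 11 ⊕ 1 = 8.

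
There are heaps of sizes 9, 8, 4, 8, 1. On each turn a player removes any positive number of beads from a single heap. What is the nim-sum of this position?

12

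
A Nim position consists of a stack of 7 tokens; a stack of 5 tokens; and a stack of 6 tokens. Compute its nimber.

In binary:
  111  (7)
  101  (5)
  110  (6)
  ---
  100  (4)

4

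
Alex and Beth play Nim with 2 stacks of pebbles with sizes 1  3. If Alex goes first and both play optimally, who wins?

Nim-sum: 1 ⊕ 3 = 2.
The nim-sum is 2 ≠ 0, so this is an N-position: the player to move can win; Alex has a winning move.

Alex wins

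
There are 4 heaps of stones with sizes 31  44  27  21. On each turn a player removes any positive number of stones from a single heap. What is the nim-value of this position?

61

In binary:
  011111  (31)
  101100  (44)
  011011  (27)
  010101  (21)
  ------
  111101  (61)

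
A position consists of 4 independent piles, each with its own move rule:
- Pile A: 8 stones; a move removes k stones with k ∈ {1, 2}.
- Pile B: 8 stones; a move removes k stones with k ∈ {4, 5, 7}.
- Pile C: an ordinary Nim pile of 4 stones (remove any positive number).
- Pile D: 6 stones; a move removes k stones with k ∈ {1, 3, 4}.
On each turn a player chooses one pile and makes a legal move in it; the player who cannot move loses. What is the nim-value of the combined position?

Grundy values for pile A (subtraction set {1, 2}):
k:     0  1  2  3  4  5  6  7  8
g(k):  0  1  2  0  1  2  0  1  2
So g(8) = 2.
Grundy values for pile B (subtraction set {4, 5, 7}):
g(0) = mex{} = 0
g(1) = mex{} = 0
g(2) = mex{} = 0
g(3) = mex{} = 0
g(4) = mex{0} = 1
g(5) = mex{0} = 1
g(6) = mex{0} = 1
g(7) = mex{0} = 1
g(8) = mex{0,1} = 2
So g(8) = 2.
Pile C is a plain Nim pile of size 4, so its Grundy value is 4.
Build the Grundy sequence for pile D with g(k) = mex{g(k−s) : s ∈ {1, 3, 4}, s ≤ k}:
k:     0  1  2  3  4  5  6
g(k):  0  1  0  1  2  3  2
So g(6) = 2.
By the Sprague-Grundy theorem, the Grundy value of a sum of independent games is the XOR of the component values.
Combined value = 2 ⊕ 2 ⊕ 4 ⊕ 2 = 6.

6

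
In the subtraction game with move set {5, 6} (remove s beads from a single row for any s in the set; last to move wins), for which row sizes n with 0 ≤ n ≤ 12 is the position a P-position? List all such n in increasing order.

Grundy values for subtraction set {5, 6}:
g(0) = mex{} = 0
g(1) = mex{} = 0
g(2) = mex{} = 0
g(3) = mex{} = 0
g(4) = mex{} = 0
g(5) = mex{0} = 1
g(6) = mex{0} = 1
g(7) = mex{0} = 1
g(8) = mex{0} = 1
g(9) = mex{0} = 1
g(10) = mex{0,1} = 2
g(11) = mex{1} = 0
g(12) = mex{1} = 0
The P-positions (g = 0) in 0..12 are 0, 1, 2, 3, 4, 11, 12.

0, 1, 2, 3, 4, 11, 12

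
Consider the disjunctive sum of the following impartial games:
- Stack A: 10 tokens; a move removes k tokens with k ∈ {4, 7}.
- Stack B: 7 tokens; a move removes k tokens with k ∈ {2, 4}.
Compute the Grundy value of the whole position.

2

Build the Grundy sequence for stack A with g(k) = mex{g(k−s) : s ∈ {4, 7}, s ≤ k}:
k:     0  1  2  3  4  5  6  7  8  9 10
g(k):  0  0  0  0  1  1  1  1  2  2  2
So g(10) = 2.
For stack B, compute g(0), g(1), … with moves {2, 4}:
g(0) = mex{} = 0
g(1) = mex{} = 0
g(2) = mex{0} = 1
g(3) = mex{0} = 1
g(4) = mex{0,1} = 2
g(5) = mex{0,1} = 2
g(6) = mex{1,2} = 0
g(7) = mex{1,2} = 0
So g(7) = 0.
The value of a disjunctive sum is the nim-sum of the parts.
Combined value = 2 ⊕ 0 = 2.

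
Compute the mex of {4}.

0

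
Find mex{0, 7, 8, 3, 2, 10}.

1

0 is in the set but 1 is not, so the mex is 1.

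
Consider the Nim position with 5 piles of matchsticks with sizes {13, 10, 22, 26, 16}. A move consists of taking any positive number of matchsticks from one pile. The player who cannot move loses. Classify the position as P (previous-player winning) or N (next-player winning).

Compute the nim-sum pairwise:
13 XOR 10 = 7
7 XOR 22 = 17
17 XOR 26 = 11
11 XOR 16 = 27
The nim-sum is 27 ≠ 0, so this is an N-position: the player to move can win.

N-position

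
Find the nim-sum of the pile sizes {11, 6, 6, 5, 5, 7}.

In binary:
  1011  (11)
  0110  (6)
  0110  (6)
  0101  (5)
  0101  (5)
  0111  (7)
  ----
  1100  (12)

12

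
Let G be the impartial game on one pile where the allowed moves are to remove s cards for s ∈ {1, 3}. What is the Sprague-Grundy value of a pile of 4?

0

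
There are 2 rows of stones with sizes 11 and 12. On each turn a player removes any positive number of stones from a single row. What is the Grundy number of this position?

7

Compute the nim-sum pairwise:
11 ⊕ 12 = 7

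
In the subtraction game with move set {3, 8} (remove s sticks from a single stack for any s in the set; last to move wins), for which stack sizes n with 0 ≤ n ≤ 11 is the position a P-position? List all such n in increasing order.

0, 1, 2, 6, 7, 11

Grundy values for subtraction set {3, 8}:
k:     0  1  2  3  4  5  6  7  8  9 10 11
g(k):  0  0  0  1  1  1  0  0  2  1  1  0
The P-positions (g = 0) in 0..11 are 0, 1, 2, 6, 7, 11.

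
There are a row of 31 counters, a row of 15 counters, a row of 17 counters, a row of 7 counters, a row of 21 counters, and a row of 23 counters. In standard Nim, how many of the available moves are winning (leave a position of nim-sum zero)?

5

Compute the nim-sum pairwise:
31 ^ 15 = 16
16 ^ 17 = 1
1 ^ 7 = 6
6 ^ 21 = 19
19 ^ 23 = 4
The overall nim-sum is X = 4. A row of size p has a winning move iff p XOR X < p (reduce it to p XOR X).
  31: 31 XOR 4 = 27 < 31 — winning move (to 27).
  15: 15 XOR 4 = 11 < 15 — winning move (to 11).
  17: 17 XOR 4 = 21 ≥ 17 — no move.
  7: 7 XOR 4 = 3 < 7 — winning move (to 3).
  21: 21 XOR 4 = 17 < 21 — winning move (to 17).
  23: 23 XOR 4 = 19 < 23 — winning move (to 19).
That gives 5 winning moves.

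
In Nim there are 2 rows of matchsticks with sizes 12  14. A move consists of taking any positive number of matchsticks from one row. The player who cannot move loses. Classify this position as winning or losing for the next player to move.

Compute the nim-sum pairwise:
12 ⊕ 14 = 2
The nim-sum is 2 ≠ 0, so this is an N-position: the player to move can win.

Winning position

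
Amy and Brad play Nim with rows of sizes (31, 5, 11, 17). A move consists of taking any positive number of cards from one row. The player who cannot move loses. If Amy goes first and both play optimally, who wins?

Brad wins

Write each in binary and XOR column by column:
  11111  (31)
  00101  (5)
  01011  (11)
  10001  (17)
  -----
  00000  (0)
The nim-sum is 0, so this is a P-position: the player to move is in a losing position under optimal play; Amy is about to move from it and so loses — Brad wins.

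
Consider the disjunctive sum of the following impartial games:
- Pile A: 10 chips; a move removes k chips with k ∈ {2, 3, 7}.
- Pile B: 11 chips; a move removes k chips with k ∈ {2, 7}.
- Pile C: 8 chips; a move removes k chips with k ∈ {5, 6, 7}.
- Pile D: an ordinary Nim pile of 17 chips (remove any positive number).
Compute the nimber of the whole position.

17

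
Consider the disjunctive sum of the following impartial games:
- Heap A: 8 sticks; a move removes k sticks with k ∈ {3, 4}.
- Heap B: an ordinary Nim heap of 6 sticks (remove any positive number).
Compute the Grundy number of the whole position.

For heap A, compute g(0), g(1), … with moves {3, 4}:
g(0) = mex{} = 0
g(1) = mex{} = 0
g(2) = mex{} = 0
g(3) = mex{0} = 1
g(4) = mex{0} = 1
g(5) = mex{0} = 1
g(6) = mex{0,1} = 2
g(7) = mex{1} = 0
g(8) = mex{1} = 0
So g(8) = 0.
Heap B is a plain Nim heap of size 6, so its Grundy value is 6.
The value of a disjunctive sum is the nim-sum of the parts.
Combined value = 0 ⊕ 6 = 6.

6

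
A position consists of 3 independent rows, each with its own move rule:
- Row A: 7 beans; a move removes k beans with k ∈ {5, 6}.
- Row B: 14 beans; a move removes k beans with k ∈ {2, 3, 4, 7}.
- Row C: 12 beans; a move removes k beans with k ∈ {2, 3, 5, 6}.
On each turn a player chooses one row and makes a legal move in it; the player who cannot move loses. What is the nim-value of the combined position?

2

Grundy values for row A (subtraction set {5, 6}):
k:     0  1  2  3  4  5  6  7
g(k):  0  0  0  0  0  1  1  1
So g(7) = 1.
Build the Grundy sequence for row B with g(k) = mex{g(k−s) : s ∈ {2, 3, 4, 7}, s ≤ k}:
k:     0  1  2  3  4  5  6  7  8  9 10 11 12 13 14
g(k):  0  0  1  1  2  2  0  3  1  4  2  0  0  1  1
So g(14) = 1.
Build the Grundy sequence for row C with g(k) = mex{g(k−s) : s ∈ {2, 3, 5, 6}, s ≤ k}:
k:     0  1  2  3  4  5  6  7  8  9 10 11 12
g(k):  0  0  1  1  2  2  3  3  0  0  1  1  2
So g(12) = 2.
The value of a disjunctive sum is the nim-sum of the parts.
Combined value = 1 XOR 1 XOR 2 = 2.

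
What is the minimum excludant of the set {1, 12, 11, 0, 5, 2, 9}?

The values 0, 1, 2 are all present; 3 is the first non-negative integer missing from the set.

3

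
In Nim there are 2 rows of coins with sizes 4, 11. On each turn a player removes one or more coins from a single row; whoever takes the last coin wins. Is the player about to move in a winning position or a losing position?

Bitwise XOR of the heap sizes:
  0100  (4)
  1011  (11)
  ----
  1111  (15)
The nim-sum is 15 ≠ 0, so this is an N-position: the player to move can win.

Winning position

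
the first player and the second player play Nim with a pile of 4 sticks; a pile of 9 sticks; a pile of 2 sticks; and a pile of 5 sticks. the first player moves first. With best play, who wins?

Bitwise XOR of the heap sizes:
  0100  (4)
  1001  (9)
  0010  (2)
  0101  (5)
  ----
  1010  (10)
The nim-sum is 10 ≠ 0, so this is an N-position: the player to move can win; the first player has a winning move.

the first player wins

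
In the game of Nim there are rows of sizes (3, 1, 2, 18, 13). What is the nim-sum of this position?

In binary:
  00011  (3)
  00001  (1)
  00010  (2)
  10010  (18)
  01101  (13)
  -----
  11111  (31)

31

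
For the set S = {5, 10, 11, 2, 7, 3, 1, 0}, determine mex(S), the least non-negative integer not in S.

The values 0, 1, 2, 3 are all present; 4 is the first non-negative integer missing from the set.

4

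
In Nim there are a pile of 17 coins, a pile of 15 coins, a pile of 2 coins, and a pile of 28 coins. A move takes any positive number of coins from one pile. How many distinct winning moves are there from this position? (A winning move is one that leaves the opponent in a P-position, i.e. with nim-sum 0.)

0

Compute the nim-sum pairwise:
17 XOR 15 = 30
30 XOR 2 = 28
28 XOR 28 = 0
The nim-sum is already 0, so every move leaves a nonzero nim-sum — there are no winning moves.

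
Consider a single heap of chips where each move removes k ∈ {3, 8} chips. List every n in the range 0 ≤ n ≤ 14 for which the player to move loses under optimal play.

0, 1, 2, 6, 7, 11, 12, 13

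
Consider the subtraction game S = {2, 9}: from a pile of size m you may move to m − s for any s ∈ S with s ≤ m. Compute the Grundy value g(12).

Compute g(0), g(1), … for moves {2, 9}:
k:     0  1  2  3  4  5  6  7  8  9 10 11 12
g(k):  0  0  1  1  0  0  1  1  0  2  1  0  0
So g(12) = 0.

0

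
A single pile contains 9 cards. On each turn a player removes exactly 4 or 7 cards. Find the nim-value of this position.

2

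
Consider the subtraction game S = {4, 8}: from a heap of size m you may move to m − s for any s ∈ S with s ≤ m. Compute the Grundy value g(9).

Compute g(0), g(1), … for moves {4, 8}:
g(0) = mex{} = 0
g(1) = mex{} = 0
g(2) = mex{} = 0
g(3) = mex{} = 0
g(4) = mex{0} = 1
g(5) = mex{0} = 1
g(6) = mex{0} = 1
g(7) = mex{0} = 1
g(8) = mex{0,1} = 2
g(9) = mex{0,1} = 2
So g(9) = 2.

2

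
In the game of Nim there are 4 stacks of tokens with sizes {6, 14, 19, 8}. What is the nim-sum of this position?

Bitwise XOR of the heap sizes:
  00110  (6)
  01110  (14)
  10011  (19)
  01000  (8)
  -----
  10011  (19)

19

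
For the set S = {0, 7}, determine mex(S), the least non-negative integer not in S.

0 is in the set but 1 is not, so the mex is 1.

1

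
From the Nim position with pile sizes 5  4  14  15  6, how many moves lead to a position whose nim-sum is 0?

5

Bitwise XOR of the heap sizes:
  0101  (5)
  0100  (4)
  1110  (14)
  1111  (15)
  0110  (6)
  ----
  0110  (6)
The overall nim-sum is X = 6. A pile of size p has a winning move iff p XOR X < p (reduce it to p XOR X).
  5: 5 XOR 6 = 3 < 5 — winning move (to 3).
  4: 4 XOR 6 = 2 < 4 — winning move (to 2).
  14: 14 XOR 6 = 8 < 14 — winning move (to 8).
  15: 15 XOR 6 = 9 < 15 — winning move (to 9).
  6: 6 XOR 6 = 0 < 6 — winning move (to 0).
That gives 5 winning moves.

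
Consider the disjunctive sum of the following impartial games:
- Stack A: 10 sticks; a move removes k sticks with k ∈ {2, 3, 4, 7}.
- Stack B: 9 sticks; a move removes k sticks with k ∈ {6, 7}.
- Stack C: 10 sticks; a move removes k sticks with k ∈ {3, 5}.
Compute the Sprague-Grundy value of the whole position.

For stack A, compute g(0), g(1), … with moves {2, 3, 4, 7}:
g(0) = mex{} = 0
g(1) = mex{} = 0
g(2) = mex{0} = 1
g(3) = mex{0} = 1
g(4) = mex{0,1} = 2
g(5) = mex{0,1} = 2
g(6) = mex{1,2} = 0
g(7) = mex{0,1,2} = 3
g(8) = mex{0,2} = 1
g(9) = mex{0,1,2,3} = 4
g(10) = mex{0,1,3} = 2
So g(10) = 2.
Build the Grundy sequence for stack B with g(k) = mex{g(k−s) : s ∈ {6, 7}, s ≤ k}:
k:     0  1  2  3  4  5  6  7  8  9
g(k):  0  0  0  0  0  0  1  1  1  1
So g(9) = 1.
Grundy values for stack C (subtraction set {3, 5}):
g(0) = mex{} = 0
g(1) = mex{} = 0
g(2) = mex{} = 0
g(3) = mex{0} = 1
g(4) = mex{0} = 1
g(5) = mex{0} = 1
g(6) = mex{0,1} = 2
g(7) = mex{0,1} = 2
g(8) = mex{1} = 0
g(9) = mex{1,2} = 0
g(10) = mex{1,2} = 0
So g(10) = 0.
By the Sprague-Grundy theorem, the Grundy value of a sum of independent games is the XOR of the component values.
Combined value = 2 ⊕ 1 ⊕ 0 = 3.

3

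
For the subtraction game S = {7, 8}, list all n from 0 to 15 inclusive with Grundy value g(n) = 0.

0, 1, 2, 3, 4, 5, 6, 15

Build the Grundy sequence with g(k) = mex{g(k−s) : s ∈ {7, 8}, s ≤ k}:
k:     0  1  2  3  4  5  6  7  8  9 10 11 12 13 14 15
g(k):  0  0  0  0  0  0  0  1  1  1  1  1  1  1  2  0
The P-positions (g = 0) in 0..15 are 0, 1, 2, 3, 4, 5, 6, 15.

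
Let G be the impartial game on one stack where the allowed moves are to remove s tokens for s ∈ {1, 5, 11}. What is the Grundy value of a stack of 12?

0

Grundy values for subtraction set {1, 5, 11}:
g(0) = mex{} = 0
g(1) = mex{0} = 1
g(2) = mex{1} = 0
g(3) = mex{0} = 1
g(4) = mex{1} = 0
g(5) = mex{0} = 1
g(6) = mex{1} = 0
g(7) = mex{0} = 1
g(8) = mex{1} = 0
g(9) = mex{0} = 1
g(10) = mex{1} = 0
g(11) = mex{0} = 1
g(12) = mex{1} = 0
So g(12) = 0.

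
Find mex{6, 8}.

0

0 is not in the set, so the mex is 0.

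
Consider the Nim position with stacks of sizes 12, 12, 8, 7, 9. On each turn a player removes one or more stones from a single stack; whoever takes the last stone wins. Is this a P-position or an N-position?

Compute the nim-sum pairwise:
12 XOR 12 = 0
0 XOR 8 = 8
8 XOR 7 = 15
15 XOR 9 = 6
The nim-sum is 6 ≠ 0, so this is an N-position: the player to move can win.

N-position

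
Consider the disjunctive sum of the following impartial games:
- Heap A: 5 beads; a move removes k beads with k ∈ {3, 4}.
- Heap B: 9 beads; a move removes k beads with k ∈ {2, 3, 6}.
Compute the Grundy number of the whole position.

Build the Grundy sequence for heap A with g(k) = mex{g(k−s) : s ∈ {3, 4}, s ≤ k}:
g(0) = mex{} = 0
g(1) = mex{} = 0
g(2) = mex{} = 0
g(3) = mex{0} = 1
g(4) = mex{0} = 1
g(5) = mex{0} = 1
So g(5) = 1.
For heap B, compute g(0), g(1), … with moves {2, 3, 6}:
g(0) = mex{} = 0
g(1) = mex{} = 0
g(2) = mex{0} = 1
g(3) = mex{0} = 1
g(4) = mex{0,1} = 2
g(5) = mex{1} = 0
g(6) = mex{0,1,2} = 3
g(7) = mex{0,2} = 1
g(8) = mex{0,1,3} = 2
g(9) = mex{1,3} = 0
So g(9) = 0.
By the Sprague-Grundy theorem, the Grundy value of a sum of independent games is the XOR of the component values.
Combined value = 1 XOR 0 = 1.

1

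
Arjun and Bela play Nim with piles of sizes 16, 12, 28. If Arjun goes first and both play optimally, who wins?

Bela wins

Compute the nim-sum pairwise:
16 XOR 12 = 28
28 XOR 28 = 0
The nim-sum is 0, so this is a P-position: the player to move is in a losing position under optimal play; Arjun is about to move from it and so loses — Bela wins.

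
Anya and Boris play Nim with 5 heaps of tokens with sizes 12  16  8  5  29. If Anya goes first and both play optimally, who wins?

Nim-sum: 12 ⊕ 16 ⊕ 8 ⊕ 5 ⊕ 29 = 12.
The nim-sum is 12 ≠ 0, so this is an N-position: the player to move can win; Anya has a winning move.

Anya wins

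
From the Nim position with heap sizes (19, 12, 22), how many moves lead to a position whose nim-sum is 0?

Compute the nim-sum pairwise:
19 ^ 12 = 31
31 ^ 22 = 9
The overall nim-sum is X = 9. A heap of size p has a winning move iff p XOR X < p (reduce it to p XOR X).
  19: 19 XOR 9 = 26 ≥ 19 — no move.
  12: 12 XOR 9 = 5 < 12 — winning move (to 5).
  22: 22 XOR 9 = 31 ≥ 22 — no move.
That gives 1 winning move.

1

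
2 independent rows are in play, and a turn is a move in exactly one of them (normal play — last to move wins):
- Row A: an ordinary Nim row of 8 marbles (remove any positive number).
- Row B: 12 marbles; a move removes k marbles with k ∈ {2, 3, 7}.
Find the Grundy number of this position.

9

Row A is a plain Nim row of size 8, so its Grundy value is 8.
For row B, compute g(0), g(1), … with moves {2, 3, 7}:
g(0) = mex{} = 0
g(1) = mex{} = 0
g(2) = mex{0} = 1
g(3) = mex{0} = 1
g(4) = mex{0,1} = 2
g(5) = mex{1} = 0
g(6) = mex{1,2} = 0
g(7) = mex{0,2} = 1
g(8) = mex{0} = 1
g(9) = mex{0,1} = 2
g(10) = mex{1} = 0
g(11) = mex{1,2} = 0
g(12) = mex{0,2} = 1
So g(12) = 1.
By the Sprague-Grundy theorem, the Grundy value of a sum of independent games is the XOR of the component values.
Combined value = 8 XOR 1 = 9.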